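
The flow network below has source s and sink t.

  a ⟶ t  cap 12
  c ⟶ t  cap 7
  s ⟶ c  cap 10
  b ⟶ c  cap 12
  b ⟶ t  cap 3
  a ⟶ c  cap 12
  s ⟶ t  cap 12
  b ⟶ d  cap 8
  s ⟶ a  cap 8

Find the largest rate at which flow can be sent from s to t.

27

Augment s→t: bottleneck 12, flow now 12.
Augment s→a→t: bottleneck 8, flow now 20.
Augment s→c→t: bottleneck 7, flow now 27.
No augmenting path remains; maximum flow = 27.
In the residual graph, reachable from s: {s, c}.
Min-cut edges: s→a (8), s→t (12), c→t (7); capacity 8 + 12 + 7 = 27.
This cut is saturated, so no flow can exceed 27.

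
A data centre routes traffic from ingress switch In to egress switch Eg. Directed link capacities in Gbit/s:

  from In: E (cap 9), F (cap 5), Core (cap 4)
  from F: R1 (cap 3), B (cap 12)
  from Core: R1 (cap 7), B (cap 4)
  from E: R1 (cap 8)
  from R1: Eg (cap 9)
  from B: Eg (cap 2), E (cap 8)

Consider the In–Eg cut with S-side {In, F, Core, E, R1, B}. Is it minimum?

Yes — it is a minimum cut (capacity 11).

Given cut capacity: 9 + 2 = 11.
Augment In→F→R1→Eg: bottleneck 3, flow now 3.
Augment In→F→B→Eg: bottleneck 2, flow now 5.
Augment In→Core→R1→Eg: bottleneck 4, flow now 9.
Augment In→E→R1→Eg: bottleneck 2, flow now 11.
No augmenting path remains; maximum flow = 11.
Cut capacity 11 equals the max flow, so it is a minimum cut.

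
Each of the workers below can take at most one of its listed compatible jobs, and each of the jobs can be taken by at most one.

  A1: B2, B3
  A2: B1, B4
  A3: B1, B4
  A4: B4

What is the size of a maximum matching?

3

Unit-capacity flow: source→left, listed edges, right→sink; max matching = max flow.
Augmenting path A1→B2 (+1); matched 1.
Augmenting path A2→B1 (+1); matched 2.
Augmenting path A3→B4 (+1); matched 3.
No augmenting path remains; maximum matching = 3.
König certificate: {A1, B1, B4} is a vertex cover of size 3 (every listed pair touches it), so no matching can be larger.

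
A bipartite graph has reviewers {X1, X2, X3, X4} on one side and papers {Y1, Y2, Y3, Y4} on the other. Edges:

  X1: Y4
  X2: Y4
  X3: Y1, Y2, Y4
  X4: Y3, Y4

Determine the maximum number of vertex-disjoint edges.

Unit-capacity flow: source→left, listed edges, right→sink; max matching = max flow.
Augmenting path X1→Y4 (+1); matched 1.
Augmenting path X3→Y1 (+1); matched 2.
Augmenting path X4→Y3 (+1); matched 3.
No augmenting path remains; maximum matching = 3.
König certificate: {X3, X4, Y4} is a vertex cover of size 3 (every listed pair touches it), so no matching can be larger.

3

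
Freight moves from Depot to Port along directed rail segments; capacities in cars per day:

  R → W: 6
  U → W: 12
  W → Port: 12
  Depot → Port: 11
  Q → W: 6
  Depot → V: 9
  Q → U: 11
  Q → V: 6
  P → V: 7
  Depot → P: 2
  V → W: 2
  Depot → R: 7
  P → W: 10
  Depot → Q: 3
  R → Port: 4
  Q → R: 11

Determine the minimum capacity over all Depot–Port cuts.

25

Augment Depot→Port: bottleneck 11, flow now 11.
Augment Depot→R→Port: bottleneck 4, flow now 15.
Augment Depot→P→W→Port: bottleneck 2, flow now 17.
Augment Depot→Q→W→Port: bottleneck 3, flow now 20.
Augment Depot→R→W→Port: bottleneck 3, flow now 23.
Augment Depot→V→W→Port: bottleneck 2, flow now 25.
No augmenting path remains; maximum flow = 25.
By max-flow min-cut, the minimum cut capacity equals the max flow.
In the residual graph, reachable from Depot: {Depot, V}.
Min-cut edges: Depot→P (2), Depot→Q (3), Depot→R (7), Depot→Port (11), V→W (2); capacity 2 + 3 + 7 + 11 + 2 = 25.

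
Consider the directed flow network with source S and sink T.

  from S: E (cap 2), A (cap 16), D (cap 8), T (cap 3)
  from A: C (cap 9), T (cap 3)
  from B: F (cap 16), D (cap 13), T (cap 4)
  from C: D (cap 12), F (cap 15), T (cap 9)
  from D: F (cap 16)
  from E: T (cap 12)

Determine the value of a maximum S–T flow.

17

Augment S→T: bottleneck 3, flow now 3.
Augment S→A→T: bottleneck 3, flow now 6.
Augment S→E→T: bottleneck 2, flow now 8.
Augment S→A→C→T: bottleneck 9, flow now 17.
No augmenting path remains; maximum flow = 17.
In the residual graph, reachable from S: {S, A, D, F}.
Min-cut edges: S→E (2), S→T (3), A→C (9), A→T (3); capacity 2 + 3 + 9 + 3 = 17.
This cut is saturated, so no flow can exceed 17.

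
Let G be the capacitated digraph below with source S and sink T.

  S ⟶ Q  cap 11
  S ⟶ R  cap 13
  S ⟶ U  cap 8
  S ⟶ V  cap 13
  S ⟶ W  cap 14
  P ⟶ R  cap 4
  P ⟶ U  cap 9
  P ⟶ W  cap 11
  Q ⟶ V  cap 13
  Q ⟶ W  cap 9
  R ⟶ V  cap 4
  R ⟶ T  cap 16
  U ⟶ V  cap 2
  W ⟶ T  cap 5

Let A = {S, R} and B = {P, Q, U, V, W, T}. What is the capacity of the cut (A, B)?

66

Edges leaving {S, R}: S→Q (11), S→U (8), S→V (13), S→W (14), R→V (4), R→T (16).
Cut capacity = 11 + 8 + 13 + 14 + 4 + 16 = 66.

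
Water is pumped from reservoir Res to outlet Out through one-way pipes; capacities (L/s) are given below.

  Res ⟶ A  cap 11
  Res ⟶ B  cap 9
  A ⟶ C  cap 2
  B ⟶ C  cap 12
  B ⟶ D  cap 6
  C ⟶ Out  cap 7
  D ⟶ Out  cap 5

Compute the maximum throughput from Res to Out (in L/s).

11

Augment Res→A→C→Out: bottleneck 2, flow now 2.
Augment Res→B→C→Out: bottleneck 5, flow now 7.
Augment Res→B→D→Out: bottleneck 4, flow now 11.
No augmenting path remains; maximum flow = 11.
In the residual graph, reachable from Res: {Res, A}.
Min-cut edges: Res→B (9), A→C (2); capacity 9 + 2 = 11.
This cut is saturated, so no flow can exceed 11.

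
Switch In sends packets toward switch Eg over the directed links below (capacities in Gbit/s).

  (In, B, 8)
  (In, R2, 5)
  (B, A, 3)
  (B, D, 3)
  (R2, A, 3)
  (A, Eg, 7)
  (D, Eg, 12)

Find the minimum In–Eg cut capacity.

9

Augment In→B→A→Eg: bottleneck 3, flow now 3.
Augment In→B→D→Eg: bottleneck 3, flow now 6.
Augment In→R2→A→Eg: bottleneck 3, flow now 9.
No augmenting path remains; maximum flow = 9.
By max-flow min-cut, the minimum cut capacity equals the max flow.
In the residual graph, reachable from In: {In, B, R2}.
Min-cut edges: B→A (3), B→D (3), R2→A (3); capacity 3 + 3 + 3 = 9.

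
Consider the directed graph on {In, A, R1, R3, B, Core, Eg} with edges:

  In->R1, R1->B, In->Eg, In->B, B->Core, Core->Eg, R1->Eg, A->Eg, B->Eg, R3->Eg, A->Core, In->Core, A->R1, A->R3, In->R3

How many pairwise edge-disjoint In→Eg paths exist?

5

Assign every edge capacity 1; by Menger, the answer equals the max flow.
Path In→Eg (+1); total 1.
Path In→R1→Eg (+1); total 2.
Path In→R3→Eg (+1); total 3.
Path In→B→Eg (+1); total 4.
Path In→Core→Eg (+1); total 5.
No residual In→Eg path; max flow = 5.
Certifying cut of size 5: {In→B, In→Core, In→Eg, In→R1, In→R3}.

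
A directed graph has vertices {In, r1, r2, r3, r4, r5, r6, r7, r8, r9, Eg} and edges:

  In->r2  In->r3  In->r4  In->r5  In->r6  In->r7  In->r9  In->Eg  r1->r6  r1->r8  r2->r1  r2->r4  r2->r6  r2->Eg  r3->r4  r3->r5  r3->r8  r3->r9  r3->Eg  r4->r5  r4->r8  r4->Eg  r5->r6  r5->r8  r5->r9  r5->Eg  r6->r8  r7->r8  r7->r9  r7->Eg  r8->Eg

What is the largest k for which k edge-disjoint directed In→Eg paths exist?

7

Assign every edge capacity 1; by Menger, the answer equals the max flow.
Path In→Eg (+1); total 1.
Path In→r2→Eg (+1); total 2.
Path In→r3→Eg (+1); total 3.
Path In→r4→Eg (+1); total 4.
Path In→r5→Eg (+1); total 5.
Path In→r7→Eg (+1); total 6.
Path In→r6→r8→Eg (+1); total 7.
No residual In→Eg path; max flow = 7.
Certifying cut of size 7: {In→Eg, In→r2, In→r3, In→r4, In→r5, In→r6, In→r7}.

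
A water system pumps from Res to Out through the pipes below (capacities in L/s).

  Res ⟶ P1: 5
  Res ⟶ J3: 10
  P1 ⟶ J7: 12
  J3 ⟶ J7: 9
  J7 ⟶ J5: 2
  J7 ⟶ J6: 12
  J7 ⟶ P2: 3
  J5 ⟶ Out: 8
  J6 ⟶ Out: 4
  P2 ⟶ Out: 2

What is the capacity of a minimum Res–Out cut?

8

Augment Res→P1→J7→J5→Out: bottleneck 2, flow now 2.
Augment Res→P1→J7→J6→Out: bottleneck 3, flow now 5.
Augment Res→J3→J7→J6→Out: bottleneck 1, flow now 6.
Augment Res→J3→J7→P2→Out: bottleneck 2, flow now 8.
No augmenting path remains; maximum flow = 8.
By max-flow min-cut, the minimum cut capacity equals the max flow.
In the residual graph, reachable from Res: {Res, P1, J3, J7, J6, P2}.
Min-cut edges: J7→J5 (2), J6→Out (4), P2→Out (2); capacity 2 + 4 + 2 = 8.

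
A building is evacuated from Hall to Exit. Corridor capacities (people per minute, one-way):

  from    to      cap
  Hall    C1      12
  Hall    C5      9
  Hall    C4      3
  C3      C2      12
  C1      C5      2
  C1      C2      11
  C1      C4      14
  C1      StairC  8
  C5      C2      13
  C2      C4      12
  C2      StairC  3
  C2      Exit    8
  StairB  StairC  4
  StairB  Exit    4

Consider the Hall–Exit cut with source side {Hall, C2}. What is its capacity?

Edges leaving {Hall, C2}: Hall→C1 (12), Hall→C5 (9), Hall→C4 (3), C2→C4 (12), C2→StairC (3), C2→Exit (8).
Cut capacity = 12 + 9 + 3 + 12 + 3 + 8 = 47.

47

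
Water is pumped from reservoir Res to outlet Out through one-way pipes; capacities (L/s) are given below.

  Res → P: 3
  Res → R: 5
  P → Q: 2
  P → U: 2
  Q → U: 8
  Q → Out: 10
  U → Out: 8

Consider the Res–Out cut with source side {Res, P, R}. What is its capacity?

Edges leaving {Res, P, R}: P→Q (2), P→U (2).
Cut capacity = 2 + 2 = 4.

4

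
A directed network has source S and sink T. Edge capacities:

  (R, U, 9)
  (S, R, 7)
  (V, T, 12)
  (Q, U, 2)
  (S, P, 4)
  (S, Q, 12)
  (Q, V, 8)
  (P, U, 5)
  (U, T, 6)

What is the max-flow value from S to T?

Augment S→P→U→T: bottleneck 4, flow now 4.
Augment S→Q→U→T: bottleneck 2, flow now 6.
Augment S→Q→V→T: bottleneck 8, flow now 14.
No augmenting path remains; maximum flow = 14.
In the residual graph, reachable from S: {S, P, Q, R, U}.
Min-cut edges: Q→V (8), U→T (6); capacity 8 + 6 = 14.
This cut is saturated, so no flow can exceed 14.

14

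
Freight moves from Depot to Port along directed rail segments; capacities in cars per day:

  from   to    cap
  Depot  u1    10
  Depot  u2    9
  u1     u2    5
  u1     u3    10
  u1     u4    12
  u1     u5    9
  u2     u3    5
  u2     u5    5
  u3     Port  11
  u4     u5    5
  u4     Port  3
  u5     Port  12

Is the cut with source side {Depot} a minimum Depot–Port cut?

Yes — it is a minimum cut (capacity 19).

Given cut capacity: 10 + 9 = 19.
Augment Depot→u1→u3→Port: bottleneck 10, flow now 10.
Augment Depot→u2→u3→Port: bottleneck 1, flow now 11.
Augment Depot→u2→u5→Port: bottleneck 5, flow now 16.
Augment Depot→u2→u3→u1→u4→Port: bottleneck 3, flow now 19. (uses reverse residual edge)
No augmenting path remains; maximum flow = 19.
Cut capacity 19 equals the max flow, so it is a minimum cut.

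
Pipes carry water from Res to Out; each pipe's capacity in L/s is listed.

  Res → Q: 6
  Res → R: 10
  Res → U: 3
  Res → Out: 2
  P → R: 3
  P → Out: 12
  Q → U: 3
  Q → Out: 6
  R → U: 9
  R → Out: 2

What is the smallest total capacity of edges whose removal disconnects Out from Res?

10

Augment Res→Out: bottleneck 2, flow now 2.
Augment Res→Q→Out: bottleneck 6, flow now 8.
Augment Res→R→Out: bottleneck 2, flow now 10.
No augmenting path remains; maximum flow = 10.
By max-flow min-cut, the minimum cut capacity equals the max flow.
In the residual graph, reachable from Res: {Res, R, U}.
Min-cut edges: Res→Q (6), Res→Out (2), R→Out (2); capacity 6 + 2 + 2 = 10.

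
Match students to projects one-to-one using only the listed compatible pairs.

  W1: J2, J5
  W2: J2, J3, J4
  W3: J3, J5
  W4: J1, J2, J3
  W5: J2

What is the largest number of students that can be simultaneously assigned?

5

Unit-capacity flow: source→left, listed edges, right→sink; max matching = max flow.
Augmenting path W1→J2 (+1); matched 1.
Augmenting path W2→J3 (+1); matched 2.
Augmenting path W3→J5 (+1); matched 3.
Augmenting path W4→J1 (+1); matched 4.
Augmenting path W5→J2→W1→J5→W3→J3→W2→J4 (+1); matched 5.
No augmenting path remains; maximum matching = 5.
König certificate: {W1, W2, W3, W4, W5} is a vertex cover of size 5 (every listed pair touches it), so no matching can be larger.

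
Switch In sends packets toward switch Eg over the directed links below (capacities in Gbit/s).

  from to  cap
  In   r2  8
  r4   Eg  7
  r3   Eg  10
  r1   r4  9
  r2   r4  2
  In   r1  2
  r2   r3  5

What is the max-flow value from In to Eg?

9

Augment In→r1→r4→Eg: bottleneck 2, flow now 2.
Augment In→r2→r3→Eg: bottleneck 5, flow now 7.
Augment In→r2→r4→Eg: bottleneck 2, flow now 9.
No augmenting path remains; maximum flow = 9.
In the residual graph, reachable from In: {In, r2}.
Min-cut edges: In→r1 (2), r2→r3 (5), r2→r4 (2); capacity 2 + 5 + 2 = 9.
This cut is saturated, so no flow can exceed 9.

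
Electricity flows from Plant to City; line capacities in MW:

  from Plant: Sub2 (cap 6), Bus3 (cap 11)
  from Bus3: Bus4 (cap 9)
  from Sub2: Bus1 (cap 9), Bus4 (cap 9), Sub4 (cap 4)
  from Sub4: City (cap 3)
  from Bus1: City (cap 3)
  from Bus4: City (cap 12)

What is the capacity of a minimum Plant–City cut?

15

Augment Plant→Bus3→Bus4→City: bottleneck 9, flow now 9.
Augment Plant→Sub2→Sub4→City: bottleneck 3, flow now 12.
Augment Plant→Sub2→Bus1→City: bottleneck 3, flow now 15.
No augmenting path remains; maximum flow = 15.
By max-flow min-cut, the minimum cut capacity equals the max flow.
In the residual graph, reachable from Plant: {Plant, Bus3}.
Min-cut edges: Plant→Sub2 (6), Bus3→Bus4 (9); capacity 6 + 9 = 15.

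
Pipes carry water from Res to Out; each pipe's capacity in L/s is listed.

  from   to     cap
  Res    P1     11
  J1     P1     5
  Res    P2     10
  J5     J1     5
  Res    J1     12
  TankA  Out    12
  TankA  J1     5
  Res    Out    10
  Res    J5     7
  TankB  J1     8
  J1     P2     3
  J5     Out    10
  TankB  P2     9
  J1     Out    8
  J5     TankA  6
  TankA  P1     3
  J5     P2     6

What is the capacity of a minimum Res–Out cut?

25

Augment Res→Out: bottleneck 10, flow now 10.
Augment Res→J5→Out: bottleneck 7, flow now 17.
Augment Res→J1→Out: bottleneck 8, flow now 25.
No augmenting path remains; maximum flow = 25.
By max-flow min-cut, the minimum cut capacity equals the max flow.
In the residual graph, reachable from Res: {Res, J1, P2, P1}.
Min-cut edges: Res→J5 (7), Res→Out (10), J1→Out (8); capacity 7 + 10 + 8 = 25.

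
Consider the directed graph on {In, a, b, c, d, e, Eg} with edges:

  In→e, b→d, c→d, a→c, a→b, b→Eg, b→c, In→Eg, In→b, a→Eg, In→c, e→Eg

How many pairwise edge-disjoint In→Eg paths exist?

3

Assign every edge capacity 1; by Menger, the answer equals the max flow.
Path In→Eg (+1); total 1.
Path In→b→Eg (+1); total 2.
Path In→e→Eg (+1); total 3.
No residual In→Eg path; max flow = 3.
Certifying cut of size 3: {In→Eg, In→b, In→e}.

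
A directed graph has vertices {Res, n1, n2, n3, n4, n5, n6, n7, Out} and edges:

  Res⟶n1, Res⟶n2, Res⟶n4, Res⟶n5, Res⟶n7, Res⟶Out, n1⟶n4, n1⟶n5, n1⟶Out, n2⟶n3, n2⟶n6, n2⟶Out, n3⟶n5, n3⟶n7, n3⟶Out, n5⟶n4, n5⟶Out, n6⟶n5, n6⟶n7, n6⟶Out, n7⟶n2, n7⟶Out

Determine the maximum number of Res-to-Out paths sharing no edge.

5

Assign every edge capacity 1; by Menger, the answer equals the max flow.
Path Res→Out (+1); total 1.
Path Res→n1→Out (+1); total 2.
Path Res→n2→Out (+1); total 3.
Path Res→n5→Out (+1); total 4.
Path Res→n7→Out (+1); total 5.
No residual Res→Out path; max flow = 5.
Certifying cut of size 5: {Res→Out, Res→n1, Res→n2, Res→n5, Res→n7}.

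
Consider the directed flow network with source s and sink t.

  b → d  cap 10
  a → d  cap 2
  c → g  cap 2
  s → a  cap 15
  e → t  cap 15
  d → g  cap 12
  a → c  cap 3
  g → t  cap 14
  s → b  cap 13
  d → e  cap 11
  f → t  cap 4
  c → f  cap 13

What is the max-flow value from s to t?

15

Augment s→a→c→f→t: bottleneck 3, flow now 3.
Augment s→a→d→e→t: bottleneck 2, flow now 5.
Augment s→b→d→e→t: bottleneck 9, flow now 14.
Augment s→b→d→g→t: bottleneck 1, flow now 15.
No augmenting path remains; maximum flow = 15.
In the residual graph, reachable from s: {s, a, b}.
Min-cut edges: a→c (3), a→d (2), b→d (10); capacity 3 + 2 + 10 = 15.
This cut is saturated, so no flow can exceed 15.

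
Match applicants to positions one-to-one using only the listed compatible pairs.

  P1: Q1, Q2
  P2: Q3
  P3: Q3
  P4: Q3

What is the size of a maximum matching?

Unit-capacity flow: source→left, listed edges, right→sink; max matching = max flow.
Augmenting path P1→Q1 (+1); matched 1.
Augmenting path P2→Q3 (+1); matched 2.
No augmenting path remains; maximum matching = 2.
König certificate: {P1, Q3} is a vertex cover of size 2 (every listed pair touches it), so no matching can be larger.

2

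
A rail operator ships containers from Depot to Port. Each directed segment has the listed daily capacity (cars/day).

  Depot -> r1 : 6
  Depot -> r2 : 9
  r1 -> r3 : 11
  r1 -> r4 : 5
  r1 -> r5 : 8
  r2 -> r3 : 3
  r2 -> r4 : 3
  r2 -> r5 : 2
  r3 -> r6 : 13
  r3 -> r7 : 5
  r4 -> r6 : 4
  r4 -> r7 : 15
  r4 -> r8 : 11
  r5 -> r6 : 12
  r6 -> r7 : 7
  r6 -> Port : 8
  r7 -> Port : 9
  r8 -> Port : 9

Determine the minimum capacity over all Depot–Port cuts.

14

Augment Depot→r1→r3→r6→Port: bottleneck 6, flow now 6.
Augment Depot→r2→r3→r6→Port: bottleneck 2, flow now 8.
Augment Depot→r2→r3→r7→Port: bottleneck 1, flow now 9.
Augment Depot→r2→r4→r7→Port: bottleneck 3, flow now 12.
Augment Depot→r2→r5→r6→r7→Port: bottleneck 2, flow now 14.
No augmenting path remains; maximum flow = 14.
By max-flow min-cut, the minimum cut capacity equals the max flow.
In the residual graph, reachable from Depot: {Depot, r2}.
Min-cut edges: Depot→r1 (6), r2→r3 (3), r2→r4 (3), r2→r5 (2); capacity 6 + 3 + 3 + 2 = 14.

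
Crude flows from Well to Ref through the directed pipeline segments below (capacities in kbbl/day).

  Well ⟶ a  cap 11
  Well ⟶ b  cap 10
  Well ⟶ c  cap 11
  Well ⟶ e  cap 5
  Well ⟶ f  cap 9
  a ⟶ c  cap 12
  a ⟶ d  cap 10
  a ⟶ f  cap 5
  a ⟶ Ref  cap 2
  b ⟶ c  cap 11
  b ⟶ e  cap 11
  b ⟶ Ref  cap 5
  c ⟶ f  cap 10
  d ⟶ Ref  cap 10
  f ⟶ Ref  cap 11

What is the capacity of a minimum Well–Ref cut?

27

Augment Well→a→Ref: bottleneck 2, flow now 2.
Augment Well→b→Ref: bottleneck 5, flow now 7.
Augment Well→f→Ref: bottleneck 9, flow now 16.
Augment Well→a→d→Ref: bottleneck 9, flow now 25.
Augment Well→c→f→Ref: bottleneck 2, flow now 27.
No augmenting path remains; maximum flow = 27.
By max-flow min-cut, the minimum cut capacity equals the max flow.
In the residual graph, reachable from Well: {Well, b, c, e, f}.
Min-cut edges: Well→a (11), b→Ref (5), f→Ref (11); capacity 11 + 5 + 11 = 27.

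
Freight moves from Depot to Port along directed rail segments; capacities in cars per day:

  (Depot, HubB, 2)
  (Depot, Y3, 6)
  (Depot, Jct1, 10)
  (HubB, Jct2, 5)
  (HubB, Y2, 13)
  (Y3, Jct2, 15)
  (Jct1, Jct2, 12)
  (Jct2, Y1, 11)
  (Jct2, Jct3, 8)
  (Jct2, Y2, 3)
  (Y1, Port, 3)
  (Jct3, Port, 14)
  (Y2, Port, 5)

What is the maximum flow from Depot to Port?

16

Augment Depot→HubB→Y2→Port: bottleneck 2, flow now 2.
Augment Depot→Y3→Jct2→Y1→Port: bottleneck 3, flow now 5.
Augment Depot→Y3→Jct2→Jct3→Port: bottleneck 3, flow now 8.
Augment Depot→Jct1→Jct2→Jct3→Port: bottleneck 5, flow now 13.
Augment Depot→Jct1→Jct2→Y2→Port: bottleneck 3, flow now 16.
No augmenting path remains; maximum flow = 16.
In the residual graph, reachable from Depot: {Depot, Y3, Jct1, Jct2, Y1}.
Min-cut edges: Depot→HubB (2), Jct2→Jct3 (8), Jct2→Y2 (3), Y1→Port (3); capacity 2 + 8 + 3 + 3 = 16.
This cut is saturated, so no flow can exceed 16.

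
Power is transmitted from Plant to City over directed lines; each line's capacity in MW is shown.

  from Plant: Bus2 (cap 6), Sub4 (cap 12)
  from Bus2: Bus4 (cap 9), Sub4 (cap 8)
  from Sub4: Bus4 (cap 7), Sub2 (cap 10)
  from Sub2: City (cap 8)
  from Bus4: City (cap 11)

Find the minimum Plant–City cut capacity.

18

Augment Plant→Bus2→Bus4→City: bottleneck 6, flow now 6.
Augment Plant→Sub4→Sub2→City: bottleneck 8, flow now 14.
Augment Plant→Sub4→Bus4→City: bottleneck 4, flow now 18.
No augmenting path remains; maximum flow = 18.
By max-flow min-cut, the minimum cut capacity equals the max flow.
In the residual graph, reachable from Plant: {Plant}.
Min-cut edges: Plant→Bus2 (6), Plant→Sub4 (12); capacity 6 + 12 = 18.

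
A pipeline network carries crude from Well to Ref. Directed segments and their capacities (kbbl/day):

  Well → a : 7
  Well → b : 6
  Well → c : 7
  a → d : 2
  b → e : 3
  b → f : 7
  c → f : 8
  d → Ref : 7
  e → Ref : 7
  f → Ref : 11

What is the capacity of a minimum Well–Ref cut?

15

Augment Well→a→d→Ref: bottleneck 2, flow now 2.
Augment Well→b→e→Ref: bottleneck 3, flow now 5.
Augment Well→b→f→Ref: bottleneck 3, flow now 8.
Augment Well→c→f→Ref: bottleneck 7, flow now 15.
No augmenting path remains; maximum flow = 15.
By max-flow min-cut, the minimum cut capacity equals the max flow.
In the residual graph, reachable from Well: {Well, a}.
Min-cut edges: Well→b (6), Well→c (7), a→d (2); capacity 6 + 7 + 2 = 15.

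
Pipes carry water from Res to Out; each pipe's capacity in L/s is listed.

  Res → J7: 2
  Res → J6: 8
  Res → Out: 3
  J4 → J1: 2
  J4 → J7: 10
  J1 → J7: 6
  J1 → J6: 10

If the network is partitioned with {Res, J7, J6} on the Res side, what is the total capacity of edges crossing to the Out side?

3

Edges leaving {Res, J7, J6}: Res→Out (3).
Cut capacity = 3 = 3.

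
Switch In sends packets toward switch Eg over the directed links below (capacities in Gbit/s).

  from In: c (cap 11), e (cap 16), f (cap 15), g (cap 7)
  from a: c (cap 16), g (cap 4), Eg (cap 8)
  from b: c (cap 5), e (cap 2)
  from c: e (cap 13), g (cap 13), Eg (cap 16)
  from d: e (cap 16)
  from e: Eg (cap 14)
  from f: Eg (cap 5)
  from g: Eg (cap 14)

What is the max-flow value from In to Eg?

Augment In→c→Eg: bottleneck 11, flow now 11.
Augment In→e→Eg: bottleneck 14, flow now 25.
Augment In→f→Eg: bottleneck 5, flow now 30.
Augment In→g→Eg: bottleneck 7, flow now 37.
No augmenting path remains; maximum flow = 37.
In the residual graph, reachable from In: {In, e, f}.
Min-cut edges: In→c (11), In→g (7), e→Eg (14), f→Eg (5); capacity 11 + 7 + 14 + 5 = 37.
This cut is saturated, so no flow can exceed 37.

37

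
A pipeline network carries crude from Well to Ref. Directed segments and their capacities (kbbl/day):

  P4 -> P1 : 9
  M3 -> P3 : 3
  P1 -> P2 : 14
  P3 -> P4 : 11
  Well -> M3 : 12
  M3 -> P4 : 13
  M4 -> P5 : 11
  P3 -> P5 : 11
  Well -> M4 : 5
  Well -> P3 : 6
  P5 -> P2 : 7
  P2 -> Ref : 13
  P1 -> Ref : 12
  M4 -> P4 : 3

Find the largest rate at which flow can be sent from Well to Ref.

16

Augment Well→P3→P4→P1→Ref: bottleneck 6, flow now 6.
Augment Well→M3→P4→P1→Ref: bottleneck 3, flow now 9.
Augment Well→M4→P5→P2→Ref: bottleneck 5, flow now 14.
Augment Well→M3→P3→P5→P2→Ref: bottleneck 2, flow now 16.
No augmenting path remains; maximum flow = 16.
In the residual graph, reachable from Well: {Well, P3, M3, M4, P4, P5}.
Min-cut edges: P4→P1 (9), P5→P2 (7); capacity 9 + 7 = 16.
This cut is saturated, so no flow can exceed 16.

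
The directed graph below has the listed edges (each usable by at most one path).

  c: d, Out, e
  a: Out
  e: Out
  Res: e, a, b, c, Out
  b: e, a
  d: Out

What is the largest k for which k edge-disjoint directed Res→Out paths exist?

4

Assign every edge capacity 1; by Menger, the answer equals the max flow.
Path Res→Out (+1); total 1.
Path Res→a→Out (+1); total 2.
Path Res→c→Out (+1); total 3.
Path Res→e→Out (+1); total 4.
No residual Res→Out path; max flow = 4.
Certifying cut of size 4: {Res→Out, Res→c, a→Out, e→Out}.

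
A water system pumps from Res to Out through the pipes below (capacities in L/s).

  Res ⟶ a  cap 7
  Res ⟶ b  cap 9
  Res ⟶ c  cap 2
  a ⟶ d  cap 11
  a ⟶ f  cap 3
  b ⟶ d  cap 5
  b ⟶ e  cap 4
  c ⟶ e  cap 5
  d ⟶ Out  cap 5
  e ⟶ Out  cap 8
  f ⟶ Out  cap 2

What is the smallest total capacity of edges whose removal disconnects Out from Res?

Augment Res→a→d→Out: bottleneck 5, flow now 5.
Augment Res→a→f→Out: bottleneck 2, flow now 7.
Augment Res→b→e→Out: bottleneck 4, flow now 11.
Augment Res→c→e→Out: bottleneck 2, flow now 13.
No augmenting path remains; maximum flow = 13.
By max-flow min-cut, the minimum cut capacity equals the max flow.
In the residual graph, reachable from Res: {Res, a, b, d, f}.
Min-cut edges: Res→c (2), b→e (4), d→Out (5), f→Out (2); capacity 2 + 4 + 5 + 2 = 13.

13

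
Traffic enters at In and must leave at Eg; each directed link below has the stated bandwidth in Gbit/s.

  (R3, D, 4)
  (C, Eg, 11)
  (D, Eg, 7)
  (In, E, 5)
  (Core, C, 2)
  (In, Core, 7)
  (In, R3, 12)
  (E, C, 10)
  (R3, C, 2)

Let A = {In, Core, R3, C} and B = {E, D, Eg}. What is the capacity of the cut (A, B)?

Edges leaving {In, Core, R3, C}: In→E (5), R3→D (4), C→Eg (11).
Cut capacity = 5 + 4 + 11 = 20.

20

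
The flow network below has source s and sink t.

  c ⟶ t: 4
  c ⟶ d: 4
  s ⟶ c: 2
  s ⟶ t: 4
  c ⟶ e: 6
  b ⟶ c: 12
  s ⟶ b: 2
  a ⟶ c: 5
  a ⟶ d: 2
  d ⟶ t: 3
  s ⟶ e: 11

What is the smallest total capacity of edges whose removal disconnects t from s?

8

Augment s→t: bottleneck 4, flow now 4.
Augment s→c→t: bottleneck 2, flow now 6.
Augment s→b→c→t: bottleneck 2, flow now 8.
No augmenting path remains; maximum flow = 8.
By max-flow min-cut, the minimum cut capacity equals the max flow.
In the residual graph, reachable from s: {s, e}.
Min-cut edges: s→b (2), s→c (2), s→t (4); capacity 2 + 2 + 4 = 8.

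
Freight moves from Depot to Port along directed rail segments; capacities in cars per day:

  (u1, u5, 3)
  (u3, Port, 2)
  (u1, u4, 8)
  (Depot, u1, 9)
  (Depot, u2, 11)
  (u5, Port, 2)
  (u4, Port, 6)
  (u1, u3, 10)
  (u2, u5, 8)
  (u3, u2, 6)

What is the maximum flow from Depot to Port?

10

Augment Depot→u1→u3→Port: bottleneck 2, flow now 2.
Augment Depot→u1→u4→Port: bottleneck 6, flow now 8.
Augment Depot→u1→u5→Port: bottleneck 1, flow now 9.
Augment Depot→u2→u5→Port: bottleneck 1, flow now 10.
No augmenting path remains; maximum flow = 10.
In the residual graph, reachable from Depot: {Depot, u1, u2, u3, u4, u5}.
Min-cut edges: u3→Port (2), u4→Port (6), u5→Port (2); capacity 2 + 6 + 2 = 10.
This cut is saturated, so no flow can exceed 10.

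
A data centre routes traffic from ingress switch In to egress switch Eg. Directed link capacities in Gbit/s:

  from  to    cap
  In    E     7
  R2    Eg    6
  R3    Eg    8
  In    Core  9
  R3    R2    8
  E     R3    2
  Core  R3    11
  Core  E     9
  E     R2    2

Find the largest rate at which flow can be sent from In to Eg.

Augment In→E→R2→Eg: bottleneck 2, flow now 2.
Augment In→E→R3→Eg: bottleneck 2, flow now 4.
Augment In→Core→R3→Eg: bottleneck 6, flow now 10.
Augment In→Core→R3→R2→Eg: bottleneck 3, flow now 13.
No augmenting path remains; maximum flow = 13.
In the residual graph, reachable from In: {In, E}.
Min-cut edges: In→Core (9), E→R2 (2), E→R3 (2); capacity 9 + 2 + 2 = 13.
This cut is saturated, so no flow can exceed 13.

13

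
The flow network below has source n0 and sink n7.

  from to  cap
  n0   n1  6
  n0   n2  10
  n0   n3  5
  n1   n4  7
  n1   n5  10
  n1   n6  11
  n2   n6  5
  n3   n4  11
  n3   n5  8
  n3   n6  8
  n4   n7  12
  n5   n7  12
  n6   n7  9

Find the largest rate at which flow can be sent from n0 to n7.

Augment n0→n1→n4→n7: bottleneck 6, flow now 6.
Augment n0→n2→n6→n7: bottleneck 5, flow now 11.
Augment n0→n3→n4→n7: bottleneck 5, flow now 16.
No augmenting path remains; maximum flow = 16.
In the residual graph, reachable from n0: {n0, n2}.
Min-cut edges: n0→n1 (6), n0→n3 (5), n2→n6 (5); capacity 6 + 5 + 5 = 16.
This cut is saturated, so no flow can exceed 16.

16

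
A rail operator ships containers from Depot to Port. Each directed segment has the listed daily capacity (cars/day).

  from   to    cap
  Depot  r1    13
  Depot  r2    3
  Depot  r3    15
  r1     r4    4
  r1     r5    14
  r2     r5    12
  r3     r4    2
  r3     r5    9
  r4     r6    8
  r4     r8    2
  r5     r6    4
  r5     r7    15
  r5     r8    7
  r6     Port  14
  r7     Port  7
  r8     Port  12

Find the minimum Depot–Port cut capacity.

24

Augment Depot→r1→r4→r6→Port: bottleneck 4, flow now 4.
Augment Depot→r1→r5→r6→Port: bottleneck 4, flow now 8.
Augment Depot→r1→r5→r7→Port: bottleneck 5, flow now 13.
Augment Depot→r2→r5→r7→Port: bottleneck 2, flow now 15.
Augment Depot→r2→r5→r8→Port: bottleneck 1, flow now 16.
Augment Depot→r3→r4→r6→Port: bottleneck 2, flow now 18.
Augment Depot→r3→r5→r8→Port: bottleneck 6, flow now 24.
No augmenting path remains; maximum flow = 24.
By max-flow min-cut, the minimum cut capacity equals the max flow.
In the residual graph, reachable from Depot: {Depot, r1, r2, r3, r5, r7}.
Min-cut edges: r1→r4 (4), r3→r4 (2), r5→r6 (4), r5→r8 (7), r7→Port (7); capacity 4 + 2 + 4 + 7 + 7 = 24.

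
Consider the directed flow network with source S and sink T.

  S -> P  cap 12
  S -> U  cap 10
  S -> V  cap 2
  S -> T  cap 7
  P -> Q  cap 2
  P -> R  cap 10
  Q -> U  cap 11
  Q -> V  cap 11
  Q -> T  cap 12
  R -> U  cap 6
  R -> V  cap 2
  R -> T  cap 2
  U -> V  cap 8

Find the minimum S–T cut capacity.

11

Augment S→T: bottleneck 7, flow now 7.
Augment S→P→Q→T: bottleneck 2, flow now 9.
Augment S→P→R→T: bottleneck 2, flow now 11.
No augmenting path remains; maximum flow = 11.
By max-flow min-cut, the minimum cut capacity equals the max flow.
In the residual graph, reachable from S: {S, P, R, U, V}.
Min-cut edges: S→T (7), P→Q (2), R→T (2); capacity 7 + 2 + 2 = 11.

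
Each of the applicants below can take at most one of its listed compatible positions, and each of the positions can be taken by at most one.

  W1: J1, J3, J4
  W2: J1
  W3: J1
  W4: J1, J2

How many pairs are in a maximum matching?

Unit-capacity flow: source→left, listed edges, right→sink; max matching = max flow.
Augmenting path W1→J1 (+1); matched 1.
Augmenting path W4→J2 (+1); matched 2.
Augmenting path W2→J1→W1→J3 (+1); matched 3.
No augmenting path remains; maximum matching = 3.
König certificate: {W1, W4, J1} is a vertex cover of size 3 (every listed pair touches it), so no matching can be larger.

3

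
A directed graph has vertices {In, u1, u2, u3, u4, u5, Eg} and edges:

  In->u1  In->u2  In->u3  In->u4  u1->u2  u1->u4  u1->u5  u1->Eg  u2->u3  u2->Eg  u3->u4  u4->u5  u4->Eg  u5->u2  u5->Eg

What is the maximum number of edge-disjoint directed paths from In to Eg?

4

Assign every edge capacity 1; by Menger, the answer equals the max flow.
Path In→u1→Eg (+1); total 1.
Path In→u2→Eg (+1); total 2.
Path In→u4→Eg (+1); total 3.
Path In→u3→u4→u5→Eg (+1); total 4.
No residual In→Eg path; max flow = 4.
Certifying cut of size 4: {In→u1, In→u2, In→u3, In→u4}.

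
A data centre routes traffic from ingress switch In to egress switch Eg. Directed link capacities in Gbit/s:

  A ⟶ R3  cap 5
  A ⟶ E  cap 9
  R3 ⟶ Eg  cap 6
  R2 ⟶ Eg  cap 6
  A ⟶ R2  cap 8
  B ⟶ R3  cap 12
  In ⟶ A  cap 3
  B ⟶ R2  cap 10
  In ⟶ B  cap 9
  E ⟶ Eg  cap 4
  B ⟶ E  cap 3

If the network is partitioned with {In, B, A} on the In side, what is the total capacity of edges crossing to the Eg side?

47

Edges leaving {In, B, A}: B→R2 (10), B→R3 (12), B→E (3), A→R2 (8), A→R3 (5), A→E (9).
Cut capacity = 10 + 12 + 3 + 8 + 5 + 9 = 47.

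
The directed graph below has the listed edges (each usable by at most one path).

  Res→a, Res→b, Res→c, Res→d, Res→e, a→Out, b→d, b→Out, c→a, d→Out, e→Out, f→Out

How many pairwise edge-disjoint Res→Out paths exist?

4

Assign every edge capacity 1; by Menger, the answer equals the max flow.
Path Res→a→Out (+1); total 1.
Path Res→b→Out (+1); total 2.
Path Res→d→Out (+1); total 3.
Path Res→e→Out (+1); total 4.
No residual Res→Out path; max flow = 4.
Certifying cut of size 4: {Res→b, Res→d, Res→e, a→Out}.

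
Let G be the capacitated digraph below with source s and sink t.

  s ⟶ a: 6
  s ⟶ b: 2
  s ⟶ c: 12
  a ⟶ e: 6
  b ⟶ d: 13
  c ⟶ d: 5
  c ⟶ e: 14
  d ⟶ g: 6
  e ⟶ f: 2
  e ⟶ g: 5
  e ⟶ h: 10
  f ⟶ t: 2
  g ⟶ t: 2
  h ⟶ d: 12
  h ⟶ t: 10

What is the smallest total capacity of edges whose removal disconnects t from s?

Augment s→a→e→f→t: bottleneck 2, flow now 2.
Augment s→a→e→g→t: bottleneck 2, flow now 4.
Augment s→a→e→h→t: bottleneck 2, flow now 6.
Augment s→c→e→h→t: bottleneck 8, flow now 14.
No augmenting path remains; maximum flow = 14.
By max-flow min-cut, the minimum cut capacity equals the max flow.
In the residual graph, reachable from s: {s, a, b, c, d, e, g}.
Min-cut edges: e→f (2), e→h (10), g→t (2); capacity 2 + 10 + 2 = 14.

14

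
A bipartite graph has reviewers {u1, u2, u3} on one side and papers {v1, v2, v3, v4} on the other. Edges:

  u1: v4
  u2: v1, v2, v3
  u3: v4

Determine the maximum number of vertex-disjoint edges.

2

Unit-capacity flow: source→left, listed edges, right→sink; max matching = max flow.
Augmenting path u1→v4 (+1); matched 1.
Augmenting path u2→v1 (+1); matched 2.
No augmenting path remains; maximum matching = 2.
König certificate: {u2, v4} is a vertex cover of size 2 (every listed pair touches it), so no matching can be larger.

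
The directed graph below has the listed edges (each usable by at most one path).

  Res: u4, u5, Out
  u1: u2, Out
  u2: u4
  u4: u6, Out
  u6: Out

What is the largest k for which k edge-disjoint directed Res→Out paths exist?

2

Assign every edge capacity 1; by Menger, the answer equals the max flow.
Path Res→Out (+1); total 1.
Path Res→u4→Out (+1); total 2.
No residual Res→Out path; max flow = 2.
Certifying cut of size 2: {Res→Out, Res→u4}.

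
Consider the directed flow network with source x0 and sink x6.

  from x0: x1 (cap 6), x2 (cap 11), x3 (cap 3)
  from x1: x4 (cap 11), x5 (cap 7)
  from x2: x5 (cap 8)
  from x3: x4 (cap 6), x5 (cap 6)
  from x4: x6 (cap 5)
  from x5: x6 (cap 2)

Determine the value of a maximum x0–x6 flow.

7

Augment x0→x1→x4→x6: bottleneck 5, flow now 5.
Augment x0→x1→x5→x6: bottleneck 1, flow now 6.
Augment x0→x2→x5→x6: bottleneck 1, flow now 7.
No augmenting path remains; maximum flow = 7.
In the residual graph, reachable from x0: {x0, x1, x2, x3, x4, x5}.
Min-cut edges: x4→x6 (5), x5→x6 (2); capacity 5 + 2 = 7.
This cut is saturated, so no flow can exceed 7.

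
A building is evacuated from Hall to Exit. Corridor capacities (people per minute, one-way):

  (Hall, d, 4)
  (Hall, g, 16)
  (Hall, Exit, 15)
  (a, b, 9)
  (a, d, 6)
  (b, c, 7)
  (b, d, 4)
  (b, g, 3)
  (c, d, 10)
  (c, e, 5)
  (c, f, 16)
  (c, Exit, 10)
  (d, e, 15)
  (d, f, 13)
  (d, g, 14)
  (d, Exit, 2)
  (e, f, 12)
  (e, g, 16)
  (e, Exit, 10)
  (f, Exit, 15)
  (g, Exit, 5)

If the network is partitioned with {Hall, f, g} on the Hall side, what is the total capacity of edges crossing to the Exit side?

Edges leaving {Hall, f, g}: Hall→d (4), Hall→Exit (15), f→Exit (15), g→Exit (5).
Cut capacity = 4 + 15 + 15 + 5 = 39.

39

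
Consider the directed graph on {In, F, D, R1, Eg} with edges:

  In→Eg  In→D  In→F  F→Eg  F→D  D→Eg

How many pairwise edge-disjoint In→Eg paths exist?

Assign every edge capacity 1; by Menger, the answer equals the max flow.
Path In→Eg (+1); total 1.
Path In→F→Eg (+1); total 2.
Path In→D→Eg (+1); total 3.
No residual In→Eg path; max flow = 3.
Certifying cut of size 3: {In→D, In→Eg, In→F}.

3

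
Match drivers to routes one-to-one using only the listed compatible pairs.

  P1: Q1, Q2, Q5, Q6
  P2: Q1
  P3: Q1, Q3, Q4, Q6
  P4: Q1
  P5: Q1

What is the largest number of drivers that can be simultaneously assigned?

3

Unit-capacity flow: source→left, listed edges, right→sink; max matching = max flow.
Augmenting path P1→Q1 (+1); matched 1.
Augmenting path P3→Q3 (+1); matched 2.
Augmenting path P2→Q1→P1→Q2 (+1); matched 3.
No augmenting path remains; maximum matching = 3.
König certificate: {P1, P3, Q1} is a vertex cover of size 3 (every listed pair touches it), so no matching can be larger.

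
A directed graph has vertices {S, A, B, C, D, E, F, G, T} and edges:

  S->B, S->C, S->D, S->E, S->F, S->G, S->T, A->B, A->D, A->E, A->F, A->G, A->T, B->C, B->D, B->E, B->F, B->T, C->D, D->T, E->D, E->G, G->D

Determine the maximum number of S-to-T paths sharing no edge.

3

Assign every edge capacity 1; by Menger, the answer equals the max flow.
Path S→T (+1); total 1.
Path S→B→T (+1); total 2.
Path S→D→T (+1); total 3.
No residual S→T path; max flow = 3.
Certifying cut of size 3: {D→T, S→B, S→T}.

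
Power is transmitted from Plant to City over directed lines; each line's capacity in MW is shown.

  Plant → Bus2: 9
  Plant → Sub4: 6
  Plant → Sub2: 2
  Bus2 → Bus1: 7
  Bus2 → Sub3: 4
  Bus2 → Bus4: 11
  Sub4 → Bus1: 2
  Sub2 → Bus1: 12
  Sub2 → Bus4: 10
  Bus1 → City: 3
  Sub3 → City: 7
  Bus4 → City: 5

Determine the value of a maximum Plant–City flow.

Augment Plant→Bus2→Bus1→City: bottleneck 3, flow now 3.
Augment Plant→Bus2→Sub3→City: bottleneck 4, flow now 7.
Augment Plant→Bus2→Bus4→City: bottleneck 2, flow now 9.
Augment Plant→Sub2→Bus4→City: bottleneck 2, flow now 11.
Augment Plant→Sub4→Bus1→Bus2→Bus4→City: bottleneck 1, flow now 12. (uses reverse residual edge)
No augmenting path remains; maximum flow = 12.
In the residual graph, reachable from Plant: {Plant, Bus2, Sub4, Sub2, Bus1, Bus4}.
Min-cut edges: Bus2→Sub3 (4), Bus1→City (3), Bus4→City (5); capacity 4 + 3 + 5 = 12.
This cut is saturated, so no flow can exceed 12.

12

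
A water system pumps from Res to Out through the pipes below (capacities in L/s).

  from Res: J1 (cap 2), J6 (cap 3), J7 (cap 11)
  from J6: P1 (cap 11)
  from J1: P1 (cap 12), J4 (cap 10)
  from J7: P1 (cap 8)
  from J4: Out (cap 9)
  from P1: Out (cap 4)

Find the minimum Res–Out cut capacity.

6

Augment Res→J6→P1→Out: bottleneck 3, flow now 3.
Augment Res→J1→J4→Out: bottleneck 2, flow now 5.
Augment Res→J7→P1→Out: bottleneck 1, flow now 6.
No augmenting path remains; maximum flow = 6.
By max-flow min-cut, the minimum cut capacity equals the max flow.
In the residual graph, reachable from Res: {Res, J6, J7, P1}.
Min-cut edges: Res→J1 (2), P1→Out (4); capacity 2 + 4 = 6.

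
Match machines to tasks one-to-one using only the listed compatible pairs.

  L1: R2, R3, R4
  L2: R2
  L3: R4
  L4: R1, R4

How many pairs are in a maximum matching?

Unit-capacity flow: source→left, listed edges, right→sink; max matching = max flow.
Augmenting path L1→R2 (+1); matched 1.
Augmenting path L3→R4 (+1); matched 2.
Augmenting path L4→R1 (+1); matched 3.
Augmenting path L2→R2→L1→R3 (+1); matched 4.
No augmenting path remains; maximum matching = 4.
König certificate: {L1, L2, L3, L4} is a vertex cover of size 4 (every listed pair touches it), so no matching can be larger.

4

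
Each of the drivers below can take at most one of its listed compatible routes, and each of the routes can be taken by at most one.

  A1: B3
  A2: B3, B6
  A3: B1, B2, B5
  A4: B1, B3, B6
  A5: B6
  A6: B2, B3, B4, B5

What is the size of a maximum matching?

Unit-capacity flow: source→left, listed edges, right→sink; max matching = max flow.
Augmenting path A1→B3 (+1); matched 1.
Augmenting path A2→B6 (+1); matched 2.
Augmenting path A3→B1 (+1); matched 3.
Augmenting path A6→B2 (+1); matched 4.
Augmenting path A4→B1→A3→B5 (+1); matched 5.
No augmenting path remains; maximum matching = 5.
König certificate: {A3, A4, A6, B3, B6} is a vertex cover of size 5 (every listed pair touches it), so no matching can be larger.

5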